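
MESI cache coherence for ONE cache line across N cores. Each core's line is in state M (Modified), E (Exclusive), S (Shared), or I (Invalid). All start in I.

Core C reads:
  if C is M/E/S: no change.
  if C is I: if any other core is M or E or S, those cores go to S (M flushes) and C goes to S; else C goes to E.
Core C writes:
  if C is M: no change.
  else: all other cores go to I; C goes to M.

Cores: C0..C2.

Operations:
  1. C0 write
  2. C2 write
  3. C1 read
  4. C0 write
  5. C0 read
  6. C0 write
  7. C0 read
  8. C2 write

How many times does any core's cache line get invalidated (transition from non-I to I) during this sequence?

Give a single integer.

Answer: 4

Derivation:
Op 1: C0 write [C0 write: invalidate none -> C0=M] -> [M,I,I] (invalidations this op: 0; running total: 0)
Op 2: C2 write [C2 write: invalidate ['C0=M'] -> C2=M] -> [I,I,M] (invalidations this op: 1; running total: 1)
Op 3: C1 read [C1 read from I: others=['C2=M'] -> C1=S, others downsized to S] -> [I,S,S] (invalidations this op: 0; running total: 1)
Op 4: C0 write [C0 write: invalidate ['C1=S', 'C2=S'] -> C0=M] -> [M,I,I] (invalidations this op: 2; running total: 3)
Op 5: C0 read [C0 read: already in M, no change] -> [M,I,I] (invalidations this op: 0; running total: 3)
Op 6: C0 write [C0 write: already M (modified), no change] -> [M,I,I] (invalidations this op: 0; running total: 3)
Op 7: C0 read [C0 read: already in M, no change] -> [M,I,I] (invalidations this op: 0; running total: 3)
Op 8: C2 write [C2 write: invalidate ['C0=M'] -> C2=M] -> [I,I,M] (invalidations this op: 1; running total: 4)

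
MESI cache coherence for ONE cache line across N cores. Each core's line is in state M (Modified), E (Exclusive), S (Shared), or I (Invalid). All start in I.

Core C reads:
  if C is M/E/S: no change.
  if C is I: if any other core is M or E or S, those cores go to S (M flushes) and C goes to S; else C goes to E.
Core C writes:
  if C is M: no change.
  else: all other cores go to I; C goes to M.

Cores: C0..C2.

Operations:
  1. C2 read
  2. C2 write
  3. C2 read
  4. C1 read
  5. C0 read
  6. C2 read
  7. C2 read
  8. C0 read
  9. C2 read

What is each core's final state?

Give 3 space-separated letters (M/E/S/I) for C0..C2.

Op 1: C2 read [C2 read from I: no other sharers -> C2=E (exclusive)] -> [I,I,E]
Op 2: C2 write [C2 write: invalidate none -> C2=M] -> [I,I,M]
Op 3: C2 read [C2 read: already in M, no change] -> [I,I,M]
Op 4: C1 read [C1 read from I: others=['C2=M'] -> C1=S, others downsized to S] -> [I,S,S]
Op 5: C0 read [C0 read from I: others=['C1=S', 'C2=S'] -> C0=S, others downsized to S] -> [S,S,S]
Op 6: C2 read [C2 read: already in S, no change] -> [S,S,S]
Op 7: C2 read [C2 read: already in S, no change] -> [S,S,S]
Op 8: C0 read [C0 read: already in S, no change] -> [S,S,S]
Op 9: C2 read [C2 read: already in S, no change] -> [S,S,S]

Answer: S S S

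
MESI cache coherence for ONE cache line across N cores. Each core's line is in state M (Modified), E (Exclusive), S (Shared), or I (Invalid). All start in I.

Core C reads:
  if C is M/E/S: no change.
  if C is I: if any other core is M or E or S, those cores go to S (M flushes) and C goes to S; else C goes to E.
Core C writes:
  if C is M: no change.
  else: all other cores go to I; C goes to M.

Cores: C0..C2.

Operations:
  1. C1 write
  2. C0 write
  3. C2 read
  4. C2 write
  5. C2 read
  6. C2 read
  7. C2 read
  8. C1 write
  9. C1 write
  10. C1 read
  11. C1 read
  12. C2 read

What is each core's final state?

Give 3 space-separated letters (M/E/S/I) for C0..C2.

Op 1: C1 write [C1 write: invalidate none -> C1=M] -> [I,M,I]
Op 2: C0 write [C0 write: invalidate ['C1=M'] -> C0=M] -> [M,I,I]
Op 3: C2 read [C2 read from I: others=['C0=M'] -> C2=S, others downsized to S] -> [S,I,S]
Op 4: C2 write [C2 write: invalidate ['C0=S'] -> C2=M] -> [I,I,M]
Op 5: C2 read [C2 read: already in M, no change] -> [I,I,M]
Op 6: C2 read [C2 read: already in M, no change] -> [I,I,M]
Op 7: C2 read [C2 read: already in M, no change] -> [I,I,M]
Op 8: C1 write [C1 write: invalidate ['C2=M'] -> C1=M] -> [I,M,I]
Op 9: C1 write [C1 write: already M (modified), no change] -> [I,M,I]
Op 10: C1 read [C1 read: already in M, no change] -> [I,M,I]
Op 11: C1 read [C1 read: already in M, no change] -> [I,M,I]
Op 12: C2 read [C2 read from I: others=['C1=M'] -> C2=S, others downsized to S] -> [I,S,S]

Answer: I S S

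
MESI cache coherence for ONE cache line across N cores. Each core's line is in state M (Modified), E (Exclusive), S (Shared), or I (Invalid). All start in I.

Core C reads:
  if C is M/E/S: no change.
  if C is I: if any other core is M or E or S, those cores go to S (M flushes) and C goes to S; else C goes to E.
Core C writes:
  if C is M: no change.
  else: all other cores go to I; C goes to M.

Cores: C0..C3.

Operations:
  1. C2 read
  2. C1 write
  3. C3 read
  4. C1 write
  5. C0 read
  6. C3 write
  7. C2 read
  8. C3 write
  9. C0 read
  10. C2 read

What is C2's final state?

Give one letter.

Answer: S

Derivation:
Op 1: C2 read [C2 read from I: no other sharers -> C2=E (exclusive)] -> [I,I,E,I]
Op 2: C1 write [C1 write: invalidate ['C2=E'] -> C1=M] -> [I,M,I,I]
Op 3: C3 read [C3 read from I: others=['C1=M'] -> C3=S, others downsized to S] -> [I,S,I,S]
Op 4: C1 write [C1 write: invalidate ['C3=S'] -> C1=M] -> [I,M,I,I]
Op 5: C0 read [C0 read from I: others=['C1=M'] -> C0=S, others downsized to S] -> [S,S,I,I]
Op 6: C3 write [C3 write: invalidate ['C0=S', 'C1=S'] -> C3=M] -> [I,I,I,M]
Op 7: C2 read [C2 read from I: others=['C3=M'] -> C2=S, others downsized to S] -> [I,I,S,S]
Op 8: C3 write [C3 write: invalidate ['C2=S'] -> C3=M] -> [I,I,I,M]
Op 9: C0 read [C0 read from I: others=['C3=M'] -> C0=S, others downsized to S] -> [S,I,I,S]
Op 10: C2 read [C2 read from I: others=['C0=S', 'C3=S'] -> C2=S, others downsized to S] -> [S,I,S,S]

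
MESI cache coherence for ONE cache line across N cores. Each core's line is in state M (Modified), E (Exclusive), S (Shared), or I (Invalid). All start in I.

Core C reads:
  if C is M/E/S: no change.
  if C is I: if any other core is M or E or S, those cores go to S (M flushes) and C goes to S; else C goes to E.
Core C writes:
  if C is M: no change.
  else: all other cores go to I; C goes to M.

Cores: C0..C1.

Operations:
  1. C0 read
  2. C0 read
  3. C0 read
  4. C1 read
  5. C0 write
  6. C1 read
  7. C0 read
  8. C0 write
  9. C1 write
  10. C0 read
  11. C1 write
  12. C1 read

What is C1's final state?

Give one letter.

Answer: M

Derivation:
Op 1: C0 read [C0 read from I: no other sharers -> C0=E (exclusive)] -> [E,I]
Op 2: C0 read [C0 read: already in E, no change] -> [E,I]
Op 3: C0 read [C0 read: already in E, no change] -> [E,I]
Op 4: C1 read [C1 read from I: others=['C0=E'] -> C1=S, others downsized to S] -> [S,S]
Op 5: C0 write [C0 write: invalidate ['C1=S'] -> C0=M] -> [M,I]
Op 6: C1 read [C1 read from I: others=['C0=M'] -> C1=S, others downsized to S] -> [S,S]
Op 7: C0 read [C0 read: already in S, no change] -> [S,S]
Op 8: C0 write [C0 write: invalidate ['C1=S'] -> C0=M] -> [M,I]
Op 9: C1 write [C1 write: invalidate ['C0=M'] -> C1=M] -> [I,M]
Op 10: C0 read [C0 read from I: others=['C1=M'] -> C0=S, others downsized to S] -> [S,S]
Op 11: C1 write [C1 write: invalidate ['C0=S'] -> C1=M] -> [I,M]
Op 12: C1 read [C1 read: already in M, no change] -> [I,M]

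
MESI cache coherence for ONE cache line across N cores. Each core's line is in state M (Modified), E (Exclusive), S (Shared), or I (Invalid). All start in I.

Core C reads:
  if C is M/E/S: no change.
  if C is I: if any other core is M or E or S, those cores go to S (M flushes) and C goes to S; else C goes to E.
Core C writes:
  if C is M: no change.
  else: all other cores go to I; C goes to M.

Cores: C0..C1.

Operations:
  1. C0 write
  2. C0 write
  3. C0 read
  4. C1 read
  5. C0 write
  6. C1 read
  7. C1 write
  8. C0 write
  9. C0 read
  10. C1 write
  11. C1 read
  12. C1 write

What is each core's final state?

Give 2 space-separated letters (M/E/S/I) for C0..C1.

Answer: I M

Derivation:
Op 1: C0 write [C0 write: invalidate none -> C0=M] -> [M,I]
Op 2: C0 write [C0 write: already M (modified), no change] -> [M,I]
Op 3: C0 read [C0 read: already in M, no change] -> [M,I]
Op 4: C1 read [C1 read from I: others=['C0=M'] -> C1=S, others downsized to S] -> [S,S]
Op 5: C0 write [C0 write: invalidate ['C1=S'] -> C0=M] -> [M,I]
Op 6: C1 read [C1 read from I: others=['C0=M'] -> C1=S, others downsized to S] -> [S,S]
Op 7: C1 write [C1 write: invalidate ['C0=S'] -> C1=M] -> [I,M]
Op 8: C0 write [C0 write: invalidate ['C1=M'] -> C0=M] -> [M,I]
Op 9: C0 read [C0 read: already in M, no change] -> [M,I]
Op 10: C1 write [C1 write: invalidate ['C0=M'] -> C1=M] -> [I,M]
Op 11: C1 read [C1 read: already in M, no change] -> [I,M]
Op 12: C1 write [C1 write: already M (modified), no change] -> [I,M]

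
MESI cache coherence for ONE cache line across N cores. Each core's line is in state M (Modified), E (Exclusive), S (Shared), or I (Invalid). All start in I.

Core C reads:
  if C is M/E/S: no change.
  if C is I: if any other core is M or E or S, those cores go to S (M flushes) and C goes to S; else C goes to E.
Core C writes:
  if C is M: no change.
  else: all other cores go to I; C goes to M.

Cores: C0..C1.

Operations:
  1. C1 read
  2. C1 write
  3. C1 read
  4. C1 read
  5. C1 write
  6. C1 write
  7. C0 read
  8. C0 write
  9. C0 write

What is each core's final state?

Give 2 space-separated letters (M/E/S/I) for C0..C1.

Op 1: C1 read [C1 read from I: no other sharers -> C1=E (exclusive)] -> [I,E]
Op 2: C1 write [C1 write: invalidate none -> C1=M] -> [I,M]
Op 3: C1 read [C1 read: already in M, no change] -> [I,M]
Op 4: C1 read [C1 read: already in M, no change] -> [I,M]
Op 5: C1 write [C1 write: already M (modified), no change] -> [I,M]
Op 6: C1 write [C1 write: already M (modified), no change] -> [I,M]
Op 7: C0 read [C0 read from I: others=['C1=M'] -> C0=S, others downsized to S] -> [S,S]
Op 8: C0 write [C0 write: invalidate ['C1=S'] -> C0=M] -> [M,I]
Op 9: C0 write [C0 write: already M (modified), no change] -> [M,I]

Answer: M I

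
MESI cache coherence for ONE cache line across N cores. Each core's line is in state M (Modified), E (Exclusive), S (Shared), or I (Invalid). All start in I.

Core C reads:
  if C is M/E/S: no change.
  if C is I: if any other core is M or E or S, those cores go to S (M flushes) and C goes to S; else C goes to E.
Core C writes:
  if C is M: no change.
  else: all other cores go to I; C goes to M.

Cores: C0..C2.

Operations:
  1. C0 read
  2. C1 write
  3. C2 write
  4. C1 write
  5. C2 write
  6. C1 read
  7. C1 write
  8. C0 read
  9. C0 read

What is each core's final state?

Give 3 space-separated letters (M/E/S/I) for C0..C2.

Op 1: C0 read [C0 read from I: no other sharers -> C0=E (exclusive)] -> [E,I,I]
Op 2: C1 write [C1 write: invalidate ['C0=E'] -> C1=M] -> [I,M,I]
Op 3: C2 write [C2 write: invalidate ['C1=M'] -> C2=M] -> [I,I,M]
Op 4: C1 write [C1 write: invalidate ['C2=M'] -> C1=M] -> [I,M,I]
Op 5: C2 write [C2 write: invalidate ['C1=M'] -> C2=M] -> [I,I,M]
Op 6: C1 read [C1 read from I: others=['C2=M'] -> C1=S, others downsized to S] -> [I,S,S]
Op 7: C1 write [C1 write: invalidate ['C2=S'] -> C1=M] -> [I,M,I]
Op 8: C0 read [C0 read from I: others=['C1=M'] -> C0=S, others downsized to S] -> [S,S,I]
Op 9: C0 read [C0 read: already in S, no change] -> [S,S,I]

Answer: S S I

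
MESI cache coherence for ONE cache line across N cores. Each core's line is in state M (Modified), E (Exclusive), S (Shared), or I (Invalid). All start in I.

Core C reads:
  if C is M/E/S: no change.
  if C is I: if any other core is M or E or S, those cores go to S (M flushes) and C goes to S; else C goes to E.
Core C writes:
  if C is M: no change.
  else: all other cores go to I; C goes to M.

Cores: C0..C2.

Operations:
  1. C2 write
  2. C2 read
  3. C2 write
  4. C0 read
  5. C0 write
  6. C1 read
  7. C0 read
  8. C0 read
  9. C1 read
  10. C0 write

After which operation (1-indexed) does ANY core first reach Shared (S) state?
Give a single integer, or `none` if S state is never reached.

Answer: 4

Derivation:
Op 1: C2 write [C2 write: invalidate none -> C2=M] -> [I,I,M]
Op 2: C2 read [C2 read: already in M, no change] -> [I,I,M]
Op 3: C2 write [C2 write: already M (modified), no change] -> [I,I,M]
Op 4: C0 read [C0 read from I: others=['C2=M'] -> C0=S, others downsized to S] -> [S,I,S]
  -> First S state at op 4; remaining ops need not be traced.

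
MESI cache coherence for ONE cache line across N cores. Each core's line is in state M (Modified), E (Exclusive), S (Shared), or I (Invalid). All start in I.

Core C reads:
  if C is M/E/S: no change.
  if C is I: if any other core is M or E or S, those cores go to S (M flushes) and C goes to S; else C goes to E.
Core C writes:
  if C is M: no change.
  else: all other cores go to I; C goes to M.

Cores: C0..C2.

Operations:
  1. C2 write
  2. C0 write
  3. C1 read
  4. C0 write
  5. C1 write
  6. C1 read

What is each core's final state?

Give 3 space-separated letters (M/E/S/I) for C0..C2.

Op 1: C2 write [C2 write: invalidate none -> C2=M] -> [I,I,M]
Op 2: C0 write [C0 write: invalidate ['C2=M'] -> C0=M] -> [M,I,I]
Op 3: C1 read [C1 read from I: others=['C0=M'] -> C1=S, others downsized to S] -> [S,S,I]
Op 4: C0 write [C0 write: invalidate ['C1=S'] -> C0=M] -> [M,I,I]
Op 5: C1 write [C1 write: invalidate ['C0=M'] -> C1=M] -> [I,M,I]
Op 6: C1 read [C1 read: already in M, no change] -> [I,M,I]

Answer: I M I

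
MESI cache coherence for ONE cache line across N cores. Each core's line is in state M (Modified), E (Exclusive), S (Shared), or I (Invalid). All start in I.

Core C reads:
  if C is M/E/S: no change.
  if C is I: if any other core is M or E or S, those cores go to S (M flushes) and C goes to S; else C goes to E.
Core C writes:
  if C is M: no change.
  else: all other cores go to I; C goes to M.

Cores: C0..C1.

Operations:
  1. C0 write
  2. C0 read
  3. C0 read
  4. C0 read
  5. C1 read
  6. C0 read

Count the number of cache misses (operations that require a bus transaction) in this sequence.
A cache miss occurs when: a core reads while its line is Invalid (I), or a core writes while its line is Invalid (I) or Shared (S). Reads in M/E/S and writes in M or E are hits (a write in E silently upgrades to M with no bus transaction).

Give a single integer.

Answer: 2

Derivation:
Op 1: C0 write [C0 write: invalidate none -> C0=M] -> [M,I] [MISS #1: write from I]
Op 2: C0 read [C0 read: already in M, no change] -> [M,I] [hit: read from M]
Op 3: C0 read [C0 read: already in M, no change] -> [M,I] [hit: read from M]
Op 4: C0 read [C0 read: already in M, no change] -> [M,I] [hit: read from M]
Op 5: C1 read [C1 read from I: others=['C0=M'] -> C1=S, others downsized to S] -> [S,S] [MISS #2: read from I]
Op 6: C0 read [C0 read: already in S, no change] -> [S,S] [hit: read from S]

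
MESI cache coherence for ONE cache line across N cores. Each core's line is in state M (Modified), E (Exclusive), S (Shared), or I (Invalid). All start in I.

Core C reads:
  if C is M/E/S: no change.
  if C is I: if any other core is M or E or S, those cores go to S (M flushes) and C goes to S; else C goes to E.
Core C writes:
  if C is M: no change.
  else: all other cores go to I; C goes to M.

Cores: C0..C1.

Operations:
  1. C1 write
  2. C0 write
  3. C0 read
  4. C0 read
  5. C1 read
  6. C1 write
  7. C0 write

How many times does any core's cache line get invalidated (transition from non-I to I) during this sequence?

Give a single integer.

Answer: 3

Derivation:
Op 1: C1 write [C1 write: invalidate none -> C1=M] -> [I,M] (invalidations this op: 0; running total: 0)
Op 2: C0 write [C0 write: invalidate ['C1=M'] -> C0=M] -> [M,I] (invalidations this op: 1; running total: 1)
Op 3: C0 read [C0 read: already in M, no change] -> [M,I] (invalidations this op: 0; running total: 1)
Op 4: C0 read [C0 read: already in M, no change] -> [M,I] (invalidations this op: 0; running total: 1)
Op 5: C1 read [C1 read from I: others=['C0=M'] -> C1=S, others downsized to S] -> [S,S] (invalidations this op: 0; running total: 1)
Op 6: C1 write [C1 write: invalidate ['C0=S'] -> C1=M] -> [I,M] (invalidations this op: 1; running total: 2)
Op 7: C0 write [C0 write: invalidate ['C1=M'] -> C0=M] -> [M,I] (invalidations this op: 1; running total: 3)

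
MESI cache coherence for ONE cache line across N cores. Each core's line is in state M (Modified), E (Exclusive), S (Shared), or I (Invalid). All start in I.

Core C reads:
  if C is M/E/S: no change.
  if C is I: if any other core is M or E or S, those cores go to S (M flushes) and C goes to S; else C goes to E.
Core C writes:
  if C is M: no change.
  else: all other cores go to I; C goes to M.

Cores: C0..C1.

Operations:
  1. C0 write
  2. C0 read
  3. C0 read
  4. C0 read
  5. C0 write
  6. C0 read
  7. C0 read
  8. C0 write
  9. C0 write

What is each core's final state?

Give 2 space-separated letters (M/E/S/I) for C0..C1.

Op 1: C0 write [C0 write: invalidate none -> C0=M] -> [M,I]
Op 2: C0 read [C0 read: already in M, no change] -> [M,I]
Op 3: C0 read [C0 read: already in M, no change] -> [M,I]
Op 4: C0 read [C0 read: already in M, no change] -> [M,I]
Op 5: C0 write [C0 write: already M (modified), no change] -> [M,I]
Op 6: C0 read [C0 read: already in M, no change] -> [M,I]
Op 7: C0 read [C0 read: already in M, no change] -> [M,I]
Op 8: C0 write [C0 write: already M (modified), no change] -> [M,I]
Op 9: C0 write [C0 write: already M (modified), no change] -> [M,I]

Answer: M I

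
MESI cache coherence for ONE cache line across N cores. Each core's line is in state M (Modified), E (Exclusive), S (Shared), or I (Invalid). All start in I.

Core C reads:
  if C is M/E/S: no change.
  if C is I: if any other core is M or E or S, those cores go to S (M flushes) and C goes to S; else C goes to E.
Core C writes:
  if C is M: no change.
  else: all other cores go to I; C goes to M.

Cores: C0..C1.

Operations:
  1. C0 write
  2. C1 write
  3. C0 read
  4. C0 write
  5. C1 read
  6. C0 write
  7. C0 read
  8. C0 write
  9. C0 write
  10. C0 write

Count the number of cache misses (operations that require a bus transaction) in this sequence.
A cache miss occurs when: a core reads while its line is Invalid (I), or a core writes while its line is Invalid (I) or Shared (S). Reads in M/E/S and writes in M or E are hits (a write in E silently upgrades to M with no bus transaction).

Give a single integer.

Op 1: C0 write [C0 write: invalidate none -> C0=M] -> [M,I] [MISS #1: write from I]
Op 2: C1 write [C1 write: invalidate ['C0=M'] -> C1=M] -> [I,M] [MISS #2: write from I]
Op 3: C0 read [C0 read from I: others=['C1=M'] -> C0=S, others downsized to S] -> [S,S] [MISS #3: read from I]
Op 4: C0 write [C0 write: invalidate ['C1=S'] -> C0=M] -> [M,I] [MISS #4: write from S]
Op 5: C1 read [C1 read from I: others=['C0=M'] -> C1=S, others downsized to S] -> [S,S] [MISS #5: read from I]
Op 6: C0 write [C0 write: invalidate ['C1=S'] -> C0=M] -> [M,I] [MISS #6: write from S]
Op 7: C0 read [C0 read: already in M, no change] -> [M,I] [hit: read from M]
Op 8: C0 write [C0 write: already M (modified), no change] -> [M,I] [hit: write from M]
Op 9: C0 write [C0 write: already M (modified), no change] -> [M,I] [hit: write from M]
Op 10: C0 write [C0 write: already M (modified), no change] -> [M,I] [hit: write from M]

Answer: 6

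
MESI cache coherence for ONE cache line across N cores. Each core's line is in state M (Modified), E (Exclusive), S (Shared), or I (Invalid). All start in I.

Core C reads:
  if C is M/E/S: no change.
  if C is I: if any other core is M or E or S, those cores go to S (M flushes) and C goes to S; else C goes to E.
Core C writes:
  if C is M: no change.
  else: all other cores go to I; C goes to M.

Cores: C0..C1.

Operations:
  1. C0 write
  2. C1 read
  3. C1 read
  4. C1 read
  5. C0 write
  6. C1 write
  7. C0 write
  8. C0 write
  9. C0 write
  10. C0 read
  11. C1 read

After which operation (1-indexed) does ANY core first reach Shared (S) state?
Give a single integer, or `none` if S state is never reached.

Op 1: C0 write [C0 write: invalidate none -> C0=M] -> [M,I]
Op 2: C1 read [C1 read from I: others=['C0=M'] -> C1=S, others downsized to S] -> [S,S]
  -> First S state at op 2; remaining ops need not be traced.

Answer: 2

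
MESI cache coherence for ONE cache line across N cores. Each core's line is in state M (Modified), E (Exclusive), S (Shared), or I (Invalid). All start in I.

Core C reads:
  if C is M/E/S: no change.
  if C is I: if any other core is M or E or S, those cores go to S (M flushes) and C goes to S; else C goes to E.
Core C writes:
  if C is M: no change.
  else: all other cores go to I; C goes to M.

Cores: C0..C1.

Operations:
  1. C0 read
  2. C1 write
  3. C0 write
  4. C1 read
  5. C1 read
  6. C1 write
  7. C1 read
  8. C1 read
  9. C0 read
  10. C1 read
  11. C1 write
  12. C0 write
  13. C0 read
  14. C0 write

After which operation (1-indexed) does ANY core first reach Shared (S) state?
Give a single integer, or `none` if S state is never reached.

Op 1: C0 read [C0 read from I: no other sharers -> C0=E (exclusive)] -> [E,I]
Op 2: C1 write [C1 write: invalidate ['C0=E'] -> C1=M] -> [I,M]
Op 3: C0 write [C0 write: invalidate ['C1=M'] -> C0=M] -> [M,I]
Op 4: C1 read [C1 read from I: others=['C0=M'] -> C1=S, others downsized to S] -> [S,S]
  -> First S state at op 4; remaining ops need not be traced.

Answer: 4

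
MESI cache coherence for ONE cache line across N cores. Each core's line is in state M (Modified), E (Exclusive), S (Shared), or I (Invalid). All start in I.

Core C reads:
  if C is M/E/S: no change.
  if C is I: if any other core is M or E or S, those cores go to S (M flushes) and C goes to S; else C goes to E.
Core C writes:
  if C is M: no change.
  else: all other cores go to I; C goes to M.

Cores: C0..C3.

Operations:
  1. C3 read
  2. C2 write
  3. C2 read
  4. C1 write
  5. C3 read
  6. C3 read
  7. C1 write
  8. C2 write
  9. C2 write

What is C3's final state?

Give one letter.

Op 1: C3 read [C3 read from I: no other sharers -> C3=E (exclusive)] -> [I,I,I,E]
Op 2: C2 write [C2 write: invalidate ['C3=E'] -> C2=M] -> [I,I,M,I]
Op 3: C2 read [C2 read: already in M, no change] -> [I,I,M,I]
Op 4: C1 write [C1 write: invalidate ['C2=M'] -> C1=M] -> [I,M,I,I]
Op 5: C3 read [C3 read from I: others=['C1=M'] -> C3=S, others downsized to S] -> [I,S,I,S]
Op 6: C3 read [C3 read: already in S, no change] -> [I,S,I,S]
Op 7: C1 write [C1 write: invalidate ['C3=S'] -> C1=M] -> [I,M,I,I]
Op 8: C2 write [C2 write: invalidate ['C1=M'] -> C2=M] -> [I,I,M,I]
Op 9: C2 write [C2 write: already M (modified), no change] -> [I,I,M,I]

Answer: I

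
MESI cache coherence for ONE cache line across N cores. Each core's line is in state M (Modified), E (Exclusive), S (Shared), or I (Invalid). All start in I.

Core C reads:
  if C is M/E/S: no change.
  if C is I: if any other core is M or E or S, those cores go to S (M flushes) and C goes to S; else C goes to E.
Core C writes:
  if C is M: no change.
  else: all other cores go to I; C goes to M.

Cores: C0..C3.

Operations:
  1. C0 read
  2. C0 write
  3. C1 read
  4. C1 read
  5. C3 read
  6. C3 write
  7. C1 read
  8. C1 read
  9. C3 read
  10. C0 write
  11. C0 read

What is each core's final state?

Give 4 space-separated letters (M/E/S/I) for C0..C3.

Answer: M I I I

Derivation:
Op 1: C0 read [C0 read from I: no other sharers -> C0=E (exclusive)] -> [E,I,I,I]
Op 2: C0 write [C0 write: invalidate none -> C0=M] -> [M,I,I,I]
Op 3: C1 read [C1 read from I: others=['C0=M'] -> C1=S, others downsized to S] -> [S,S,I,I]
Op 4: C1 read [C1 read: already in S, no change] -> [S,S,I,I]
Op 5: C3 read [C3 read from I: others=['C0=S', 'C1=S'] -> C3=S, others downsized to S] -> [S,S,I,S]
Op 6: C3 write [C3 write: invalidate ['C0=S', 'C1=S'] -> C3=M] -> [I,I,I,M]
Op 7: C1 read [C1 read from I: others=['C3=M'] -> C1=S, others downsized to S] -> [I,S,I,S]
Op 8: C1 read [C1 read: already in S, no change] -> [I,S,I,S]
Op 9: C3 read [C3 read: already in S, no change] -> [I,S,I,S]
Op 10: C0 write [C0 write: invalidate ['C1=S', 'C3=S'] -> C0=M] -> [M,I,I,I]
Op 11: C0 read [C0 read: already in M, no change] -> [M,I,I,I]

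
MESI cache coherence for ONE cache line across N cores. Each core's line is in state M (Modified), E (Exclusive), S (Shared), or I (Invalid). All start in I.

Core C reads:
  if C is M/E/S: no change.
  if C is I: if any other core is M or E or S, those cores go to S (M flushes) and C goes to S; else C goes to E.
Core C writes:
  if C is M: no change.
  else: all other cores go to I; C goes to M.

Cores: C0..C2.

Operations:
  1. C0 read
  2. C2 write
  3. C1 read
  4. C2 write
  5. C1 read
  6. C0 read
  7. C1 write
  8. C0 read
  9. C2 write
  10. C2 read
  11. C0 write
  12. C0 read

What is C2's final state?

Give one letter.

Op 1: C0 read [C0 read from I: no other sharers -> C0=E (exclusive)] -> [E,I,I]
Op 2: C2 write [C2 write: invalidate ['C0=E'] -> C2=M] -> [I,I,M]
Op 3: C1 read [C1 read from I: others=['C2=M'] -> C1=S, others downsized to S] -> [I,S,S]
Op 4: C2 write [C2 write: invalidate ['C1=S'] -> C2=M] -> [I,I,M]
Op 5: C1 read [C1 read from I: others=['C2=M'] -> C1=S, others downsized to S] -> [I,S,S]
Op 6: C0 read [C0 read from I: others=['C1=S', 'C2=S'] -> C0=S, others downsized to S] -> [S,S,S]
Op 7: C1 write [C1 write: invalidate ['C0=S', 'C2=S'] -> C1=M] -> [I,M,I]
Op 8: C0 read [C0 read from I: others=['C1=M'] -> C0=S, others downsized to S] -> [S,S,I]
Op 9: C2 write [C2 write: invalidate ['C0=S', 'C1=S'] -> C2=M] -> [I,I,M]
Op 10: C2 read [C2 read: already in M, no change] -> [I,I,M]
Op 11: C0 write [C0 write: invalidate ['C2=M'] -> C0=M] -> [M,I,I]
Op 12: C0 read [C0 read: already in M, no change] -> [M,I,I]

Answer: I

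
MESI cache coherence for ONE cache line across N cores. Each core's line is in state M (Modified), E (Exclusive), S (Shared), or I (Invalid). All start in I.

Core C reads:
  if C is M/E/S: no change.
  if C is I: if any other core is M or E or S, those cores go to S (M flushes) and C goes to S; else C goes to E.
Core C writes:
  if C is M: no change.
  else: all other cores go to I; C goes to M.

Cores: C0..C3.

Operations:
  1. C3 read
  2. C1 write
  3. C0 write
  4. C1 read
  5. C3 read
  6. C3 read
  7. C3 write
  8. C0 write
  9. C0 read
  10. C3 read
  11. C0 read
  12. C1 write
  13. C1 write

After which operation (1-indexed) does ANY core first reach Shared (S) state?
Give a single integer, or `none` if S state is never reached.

Answer: 4

Derivation:
Op 1: C3 read [C3 read from I: no other sharers -> C3=E (exclusive)] -> [I,I,I,E]
Op 2: C1 write [C1 write: invalidate ['C3=E'] -> C1=M] -> [I,M,I,I]
Op 3: C0 write [C0 write: invalidate ['C1=M'] -> C0=M] -> [M,I,I,I]
Op 4: C1 read [C1 read from I: others=['C0=M'] -> C1=S, others downsized to S] -> [S,S,I,I]
  -> First S state at op 4; remaining ops need not be traced.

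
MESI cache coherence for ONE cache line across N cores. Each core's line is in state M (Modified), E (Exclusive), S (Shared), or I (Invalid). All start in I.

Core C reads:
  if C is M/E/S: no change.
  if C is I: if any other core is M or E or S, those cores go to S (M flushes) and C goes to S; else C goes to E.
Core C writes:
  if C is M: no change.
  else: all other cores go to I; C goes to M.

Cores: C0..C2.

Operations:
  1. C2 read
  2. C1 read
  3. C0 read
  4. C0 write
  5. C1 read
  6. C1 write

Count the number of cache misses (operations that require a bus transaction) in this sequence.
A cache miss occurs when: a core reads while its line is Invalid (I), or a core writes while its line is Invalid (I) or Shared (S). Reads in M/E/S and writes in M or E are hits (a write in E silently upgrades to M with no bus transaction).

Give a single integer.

Op 1: C2 read [C2 read from I: no other sharers -> C2=E (exclusive)] -> [I,I,E] [MISS #1: read from I]
Op 2: C1 read [C1 read from I: others=['C2=E'] -> C1=S, others downsized to S] -> [I,S,S] [MISS #2: read from I]
Op 3: C0 read [C0 read from I: others=['C1=S', 'C2=S'] -> C0=S, others downsized to S] -> [S,S,S] [MISS #3: read from I]
Op 4: C0 write [C0 write: invalidate ['C1=S', 'C2=S'] -> C0=M] -> [M,I,I] [MISS #4: write from S]
Op 5: C1 read [C1 read from I: others=['C0=M'] -> C1=S, others downsized to S] -> [S,S,I] [MISS #5: read from I]
Op 6: C1 write [C1 write: invalidate ['C0=S'] -> C1=M] -> [I,M,I] [MISS #6: write from S]

Answer: 6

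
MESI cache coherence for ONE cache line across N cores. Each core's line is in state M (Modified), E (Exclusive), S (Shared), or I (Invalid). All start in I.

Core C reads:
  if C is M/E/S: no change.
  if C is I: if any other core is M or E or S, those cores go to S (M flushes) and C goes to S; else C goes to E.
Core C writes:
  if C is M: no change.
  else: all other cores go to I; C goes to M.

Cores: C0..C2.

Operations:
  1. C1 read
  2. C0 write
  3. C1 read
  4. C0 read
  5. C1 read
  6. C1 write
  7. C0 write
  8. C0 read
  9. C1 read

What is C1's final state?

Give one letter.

Answer: S

Derivation:
Op 1: C1 read [C1 read from I: no other sharers -> C1=E (exclusive)] -> [I,E,I]
Op 2: C0 write [C0 write: invalidate ['C1=E'] -> C0=M] -> [M,I,I]
Op 3: C1 read [C1 read from I: others=['C0=M'] -> C1=S, others downsized to S] -> [S,S,I]
Op 4: C0 read [C0 read: already in S, no change] -> [S,S,I]
Op 5: C1 read [C1 read: already in S, no change] -> [S,S,I]
Op 6: C1 write [C1 write: invalidate ['C0=S'] -> C1=M] -> [I,M,I]
Op 7: C0 write [C0 write: invalidate ['C1=M'] -> C0=M] -> [M,I,I]
Op 8: C0 read [C0 read: already in M, no change] -> [M,I,I]
Op 9: C1 read [C1 read from I: others=['C0=M'] -> C1=S, others downsized to S] -> [S,S,I]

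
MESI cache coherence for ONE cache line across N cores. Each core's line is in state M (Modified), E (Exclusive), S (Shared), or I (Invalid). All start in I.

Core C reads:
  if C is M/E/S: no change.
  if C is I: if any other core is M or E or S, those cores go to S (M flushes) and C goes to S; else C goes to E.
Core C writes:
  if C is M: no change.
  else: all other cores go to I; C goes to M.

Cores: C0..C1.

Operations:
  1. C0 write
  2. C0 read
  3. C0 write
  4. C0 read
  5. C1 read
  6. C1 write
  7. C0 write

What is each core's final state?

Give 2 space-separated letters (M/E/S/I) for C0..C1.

Answer: M I

Derivation:
Op 1: C0 write [C0 write: invalidate none -> C0=M] -> [M,I]
Op 2: C0 read [C0 read: already in M, no change] -> [M,I]
Op 3: C0 write [C0 write: already M (modified), no change] -> [M,I]
Op 4: C0 read [C0 read: already in M, no change] -> [M,I]
Op 5: C1 read [C1 read from I: others=['C0=M'] -> C1=S, others downsized to S] -> [S,S]
Op 6: C1 write [C1 write: invalidate ['C0=S'] -> C1=M] -> [I,M]
Op 7: C0 write [C0 write: invalidate ['C1=M'] -> C0=M] -> [M,I]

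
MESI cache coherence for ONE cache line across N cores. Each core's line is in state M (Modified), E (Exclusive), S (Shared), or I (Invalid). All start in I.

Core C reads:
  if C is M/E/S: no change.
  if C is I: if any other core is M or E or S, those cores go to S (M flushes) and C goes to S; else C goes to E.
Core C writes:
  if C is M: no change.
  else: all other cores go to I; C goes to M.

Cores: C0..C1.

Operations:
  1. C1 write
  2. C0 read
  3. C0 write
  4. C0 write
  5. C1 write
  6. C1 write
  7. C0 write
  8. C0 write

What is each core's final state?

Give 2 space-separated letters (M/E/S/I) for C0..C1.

Answer: M I

Derivation:
Op 1: C1 write [C1 write: invalidate none -> C1=M] -> [I,M]
Op 2: C0 read [C0 read from I: others=['C1=M'] -> C0=S, others downsized to S] -> [S,S]
Op 3: C0 write [C0 write: invalidate ['C1=S'] -> C0=M] -> [M,I]
Op 4: C0 write [C0 write: already M (modified), no change] -> [M,I]
Op 5: C1 write [C1 write: invalidate ['C0=M'] -> C1=M] -> [I,M]
Op 6: C1 write [C1 write: already M (modified), no change] -> [I,M]
Op 7: C0 write [C0 write: invalidate ['C1=M'] -> C0=M] -> [M,I]
Op 8: C0 write [C0 write: already M (modified), no change] -> [M,I]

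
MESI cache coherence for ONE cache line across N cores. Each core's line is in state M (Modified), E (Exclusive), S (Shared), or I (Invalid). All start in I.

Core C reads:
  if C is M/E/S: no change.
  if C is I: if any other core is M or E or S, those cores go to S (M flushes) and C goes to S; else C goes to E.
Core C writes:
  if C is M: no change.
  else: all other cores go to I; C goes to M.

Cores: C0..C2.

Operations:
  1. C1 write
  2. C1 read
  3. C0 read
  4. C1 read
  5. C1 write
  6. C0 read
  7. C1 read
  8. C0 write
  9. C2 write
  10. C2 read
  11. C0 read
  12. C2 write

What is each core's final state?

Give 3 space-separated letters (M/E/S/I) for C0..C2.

Answer: I I M

Derivation:
Op 1: C1 write [C1 write: invalidate none -> C1=M] -> [I,M,I]
Op 2: C1 read [C1 read: already in M, no change] -> [I,M,I]
Op 3: C0 read [C0 read from I: others=['C1=M'] -> C0=S, others downsized to S] -> [S,S,I]
Op 4: C1 read [C1 read: already in S, no change] -> [S,S,I]
Op 5: C1 write [C1 write: invalidate ['C0=S'] -> C1=M] -> [I,M,I]
Op 6: C0 read [C0 read from I: others=['C1=M'] -> C0=S, others downsized to S] -> [S,S,I]
Op 7: C1 read [C1 read: already in S, no change] -> [S,S,I]
Op 8: C0 write [C0 write: invalidate ['C1=S'] -> C0=M] -> [M,I,I]
Op 9: C2 write [C2 write: invalidate ['C0=M'] -> C2=M] -> [I,I,M]
Op 10: C2 read [C2 read: already in M, no change] -> [I,I,M]
Op 11: C0 read [C0 read from I: others=['C2=M'] -> C0=S, others downsized to S] -> [S,I,S]
Op 12: C2 write [C2 write: invalidate ['C0=S'] -> C2=M] -> [I,I,M]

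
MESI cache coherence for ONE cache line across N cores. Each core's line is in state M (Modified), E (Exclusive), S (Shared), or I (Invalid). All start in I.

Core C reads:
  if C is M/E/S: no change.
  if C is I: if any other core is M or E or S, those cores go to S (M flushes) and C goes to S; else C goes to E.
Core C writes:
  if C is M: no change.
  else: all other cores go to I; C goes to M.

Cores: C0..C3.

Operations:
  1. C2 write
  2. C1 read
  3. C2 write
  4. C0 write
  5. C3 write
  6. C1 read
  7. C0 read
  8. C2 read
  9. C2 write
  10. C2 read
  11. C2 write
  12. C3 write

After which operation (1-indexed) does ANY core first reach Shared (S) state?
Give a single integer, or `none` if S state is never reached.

Answer: 2

Derivation:
Op 1: C2 write [C2 write: invalidate none -> C2=M] -> [I,I,M,I]
Op 2: C1 read [C1 read from I: others=['C2=M'] -> C1=S, others downsized to S] -> [I,S,S,I]
  -> First S state at op 2; remaining ops need not be traced.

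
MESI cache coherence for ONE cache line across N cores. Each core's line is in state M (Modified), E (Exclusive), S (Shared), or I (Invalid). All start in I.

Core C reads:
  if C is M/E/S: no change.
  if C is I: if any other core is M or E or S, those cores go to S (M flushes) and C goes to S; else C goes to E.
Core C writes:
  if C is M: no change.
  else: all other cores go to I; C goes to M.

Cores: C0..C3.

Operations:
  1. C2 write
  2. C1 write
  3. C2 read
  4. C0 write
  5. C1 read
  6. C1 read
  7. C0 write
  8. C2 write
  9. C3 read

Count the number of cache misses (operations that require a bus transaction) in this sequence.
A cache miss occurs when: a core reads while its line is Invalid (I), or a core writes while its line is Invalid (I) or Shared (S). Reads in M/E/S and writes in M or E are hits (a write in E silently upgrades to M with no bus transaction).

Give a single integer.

Answer: 8

Derivation:
Op 1: C2 write [C2 write: invalidate none -> C2=M] -> [I,I,M,I] [MISS #1: write from I]
Op 2: C1 write [C1 write: invalidate ['C2=M'] -> C1=M] -> [I,M,I,I] [MISS #2: write from I]
Op 3: C2 read [C2 read from I: others=['C1=M'] -> C2=S, others downsized to S] -> [I,S,S,I] [MISS #3: read from I]
Op 4: C0 write [C0 write: invalidate ['C1=S', 'C2=S'] -> C0=M] -> [M,I,I,I] [MISS #4: write from I]
Op 5: C1 read [C1 read from I: others=['C0=M'] -> C1=S, others downsized to S] -> [S,S,I,I] [MISS #5: read from I]
Op 6: C1 read [C1 read: already in S, no change] -> [S,S,I,I] [hit: read from S]
Op 7: C0 write [C0 write: invalidate ['C1=S'] -> C0=M] -> [M,I,I,I] [MISS #6: write from S]
Op 8: C2 write [C2 write: invalidate ['C0=M'] -> C2=M] -> [I,I,M,I] [MISS #7: write from I]
Op 9: C3 read [C3 read from I: others=['C2=M'] -> C3=S, others downsized to S] -> [I,I,S,S] [MISS #8: read from I]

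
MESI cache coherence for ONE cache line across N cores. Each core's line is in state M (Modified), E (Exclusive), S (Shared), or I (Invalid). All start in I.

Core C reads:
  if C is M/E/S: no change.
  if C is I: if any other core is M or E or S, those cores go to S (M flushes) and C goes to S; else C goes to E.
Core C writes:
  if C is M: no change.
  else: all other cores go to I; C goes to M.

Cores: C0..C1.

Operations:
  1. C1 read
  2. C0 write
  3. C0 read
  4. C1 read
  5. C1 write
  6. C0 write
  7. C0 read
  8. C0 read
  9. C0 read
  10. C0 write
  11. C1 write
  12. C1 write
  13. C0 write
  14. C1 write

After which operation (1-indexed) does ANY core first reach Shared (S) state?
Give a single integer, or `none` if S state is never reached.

Answer: 4

Derivation:
Op 1: C1 read [C1 read from I: no other sharers -> C1=E (exclusive)] -> [I,E]
Op 2: C0 write [C0 write: invalidate ['C1=E'] -> C0=M] -> [M,I]
Op 3: C0 read [C0 read: already in M, no change] -> [M,I]
Op 4: C1 read [C1 read from I: others=['C0=M'] -> C1=S, others downsized to S] -> [S,S]
  -> First S state at op 4; remaining ops need not be traced.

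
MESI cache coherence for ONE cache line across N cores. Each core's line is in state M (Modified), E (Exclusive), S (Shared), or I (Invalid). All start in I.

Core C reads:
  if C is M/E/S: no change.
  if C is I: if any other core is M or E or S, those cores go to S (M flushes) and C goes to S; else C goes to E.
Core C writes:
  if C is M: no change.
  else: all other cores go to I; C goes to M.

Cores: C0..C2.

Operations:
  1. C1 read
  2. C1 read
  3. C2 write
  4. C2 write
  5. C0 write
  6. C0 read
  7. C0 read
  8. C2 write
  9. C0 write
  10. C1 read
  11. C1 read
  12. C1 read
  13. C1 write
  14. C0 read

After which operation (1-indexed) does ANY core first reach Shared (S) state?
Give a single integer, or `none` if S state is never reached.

Op 1: C1 read [C1 read from I: no other sharers -> C1=E (exclusive)] -> [I,E,I]
Op 2: C1 read [C1 read: already in E, no change] -> [I,E,I]
Op 3: C2 write [C2 write: invalidate ['C1=E'] -> C2=M] -> [I,I,M]
Op 4: C2 write [C2 write: already M (modified), no change] -> [I,I,M]
Op 5: C0 write [C0 write: invalidate ['C2=M'] -> C0=M] -> [M,I,I]
Op 6: C0 read [C0 read: already in M, no change] -> [M,I,I]
Op 7: C0 read [C0 read: already in M, no change] -> [M,I,I]
Op 8: C2 write [C2 write: invalidate ['C0=M'] -> C2=M] -> [I,I,M]
Op 9: C0 write [C0 write: invalidate ['C2=M'] -> C0=M] -> [M,I,I]
Op 10: C1 read [C1 read from I: others=['C0=M'] -> C1=S, others downsized to S] -> [S,S,I]
  -> First S state at op 10; remaining ops need not be traced.

Answer: 10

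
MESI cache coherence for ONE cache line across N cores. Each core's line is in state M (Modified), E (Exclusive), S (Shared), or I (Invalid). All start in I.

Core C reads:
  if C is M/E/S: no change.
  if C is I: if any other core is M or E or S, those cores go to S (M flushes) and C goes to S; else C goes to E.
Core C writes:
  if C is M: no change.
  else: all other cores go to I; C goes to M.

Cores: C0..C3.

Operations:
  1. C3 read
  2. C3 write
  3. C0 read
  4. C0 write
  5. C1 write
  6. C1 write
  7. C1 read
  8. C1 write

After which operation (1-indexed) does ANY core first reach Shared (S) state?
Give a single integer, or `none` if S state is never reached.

Op 1: C3 read [C3 read from I: no other sharers -> C3=E (exclusive)] -> [I,I,I,E]
Op 2: C3 write [C3 write: invalidate none -> C3=M] -> [I,I,I,M]
Op 3: C0 read [C0 read from I: others=['C3=M'] -> C0=S, others downsized to S] -> [S,I,I,S]
  -> First S state at op 3; remaining ops need not be traced.

Answer: 3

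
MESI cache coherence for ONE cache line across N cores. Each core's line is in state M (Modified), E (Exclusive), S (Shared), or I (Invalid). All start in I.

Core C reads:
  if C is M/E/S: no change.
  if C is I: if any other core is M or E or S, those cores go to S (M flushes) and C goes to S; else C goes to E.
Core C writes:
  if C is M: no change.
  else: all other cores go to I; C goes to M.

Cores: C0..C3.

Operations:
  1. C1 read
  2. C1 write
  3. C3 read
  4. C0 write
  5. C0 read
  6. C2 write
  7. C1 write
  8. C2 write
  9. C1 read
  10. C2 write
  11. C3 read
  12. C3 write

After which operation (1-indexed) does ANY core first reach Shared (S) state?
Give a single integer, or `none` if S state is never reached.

Answer: 3

Derivation:
Op 1: C1 read [C1 read from I: no other sharers -> C1=E (exclusive)] -> [I,E,I,I]
Op 2: C1 write [C1 write: invalidate none -> C1=M] -> [I,M,I,I]
Op 3: C3 read [C3 read from I: others=['C1=M'] -> C3=S, others downsized to S] -> [I,S,I,S]
  -> First S state at op 3; remaining ops need not be traced.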